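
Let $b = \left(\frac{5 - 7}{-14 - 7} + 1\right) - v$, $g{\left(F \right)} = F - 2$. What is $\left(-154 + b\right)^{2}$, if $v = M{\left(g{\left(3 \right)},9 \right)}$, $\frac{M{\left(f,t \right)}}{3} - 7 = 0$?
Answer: $\frac{13337104}{441} \approx 30243.0$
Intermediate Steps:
$g{\left(F \right)} = -2 + F$
$M{\left(f,t \right)} = 21$ ($M{\left(f,t \right)} = 21 + 3 \cdot 0 = 21 + 0 = 21$)
$v = 21$
$b = - \frac{418}{21}$ ($b = \left(\frac{5 - 7}{-14 - 7} + 1\right) - 21 = \left(- \frac{2}{-21} + 1\right) - 21 = \left(\left(-2\right) \left(- \frac{1}{21}\right) + 1\right) - 21 = \left(\frac{2}{21} + 1\right) - 21 = \frac{23}{21} - 21 = - \frac{418}{21} \approx -19.905$)
$\left(-154 + b\right)^{2} = \left(-154 - \frac{418}{21}\right)^{2} = \left(- \frac{3652}{21}\right)^{2} = \frac{13337104}{441}$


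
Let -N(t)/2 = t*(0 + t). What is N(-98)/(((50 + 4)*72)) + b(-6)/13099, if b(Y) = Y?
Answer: -31453615/6366114 ≈ -4.9408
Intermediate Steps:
N(t) = -2*t² (N(t) = -2*t*(0 + t) = -2*t*t = -2*t²)
N(-98)/(((50 + 4)*72)) + b(-6)/13099 = (-2*(-98)²)/(((50 + 4)*72)) - 6/13099 = (-2*9604)/((54*72)) - 6*1/13099 = -19208/3888 - 6/13099 = -19208*1/3888 - 6/13099 = -2401/486 - 6/13099 = -31453615/6366114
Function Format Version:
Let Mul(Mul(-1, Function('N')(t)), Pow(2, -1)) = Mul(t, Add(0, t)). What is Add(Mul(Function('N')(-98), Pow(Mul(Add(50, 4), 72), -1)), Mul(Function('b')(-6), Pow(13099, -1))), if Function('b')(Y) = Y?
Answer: Rational(-31453615, 6366114) ≈ -4.9408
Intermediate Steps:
Function('N')(t) = Mul(-2, Pow(t, 2)) (Function('N')(t) = Mul(-2, Mul(t, Add(0, t))) = Mul(-2, Mul(t, t)) = Mul(-2, Pow(t, 2)))
Add(Mul(Function('N')(-98), Pow(Mul(Add(50, 4), 72), -1)), Mul(Function('b')(-6), Pow(13099, -1))) = Add(Mul(Mul(-2, Pow(-98, 2)), Pow(Mul(Add(50, 4), 72), -1)), Mul(-6, Pow(13099, -1))) = Add(Mul(Mul(-2, 9604), Pow(Mul(54, 72), -1)), Mul(-6, Rational(1, 13099))) = Add(Mul(-19208, Pow(3888, -1)), Rational(-6, 13099)) = Add(Mul(-19208, Rational(1, 3888)), Rational(-6, 13099)) = Add(Rational(-2401, 486), Rational(-6, 13099)) = Rational(-31453615, 6366114)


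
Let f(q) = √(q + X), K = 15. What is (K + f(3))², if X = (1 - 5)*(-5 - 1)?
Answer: 252 + 90*√3 ≈ 407.88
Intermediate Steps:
X = 24 (X = -4*(-6) = 24)
f(q) = √(24 + q) (f(q) = √(q + 24) = √(24 + q))
(K + f(3))² = (15 + √(24 + 3))² = (15 + √27)² = (15 + 3*√3)²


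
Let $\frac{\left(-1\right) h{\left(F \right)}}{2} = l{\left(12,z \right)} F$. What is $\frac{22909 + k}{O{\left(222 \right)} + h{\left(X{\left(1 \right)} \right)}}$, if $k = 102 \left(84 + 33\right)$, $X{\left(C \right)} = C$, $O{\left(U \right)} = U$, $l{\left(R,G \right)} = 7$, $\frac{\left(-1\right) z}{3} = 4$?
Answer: $\frac{34843}{208} \approx 167.51$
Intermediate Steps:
$z = -12$ ($z = \left(-3\right) 4 = -12$)
$h{\left(F \right)} = - 14 F$ ($h{\left(F \right)} = - 2 \cdot 7 F = - 14 F$)
$k = 11934$ ($k = 102 \cdot 117 = 11934$)
$\frac{22909 + k}{O{\left(222 \right)} + h{\left(X{\left(1 \right)} \right)}} = \frac{22909 + 11934}{222 - 14} = \frac{34843}{222 - 14} = \frac{34843}{208}$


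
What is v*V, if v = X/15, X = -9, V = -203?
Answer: 609/5 ≈ 121.80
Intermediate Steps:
v = -⅗ (v = -9/15 = -9*1/15 = -⅗ ≈ -0.60000)
v*V = -⅗*(-203) = 609/5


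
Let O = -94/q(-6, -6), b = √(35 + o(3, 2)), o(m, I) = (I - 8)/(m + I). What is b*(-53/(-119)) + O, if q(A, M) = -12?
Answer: 47/6 + 689*√5/595 ≈ 10.423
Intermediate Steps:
o(m, I) = (-8 + I)/(I + m)
b = 13*√5/5 (b = √(35 + (-8 + 2)/(2 + 3)) = √(35 - 6/5) = √(169/5) = 13*√5/5 ≈ 5.8138)
O = 47/6 (O = -94/(-12) = -94*(-1/12) = 47/6 ≈ 7.8333)
b*(-53/(-119)) + O = (13*√5/5)*(-53/(-119)) + 47/6 = (13*√5/5)*(-53*(-1/119)) + 47/6 = (13*√5/5)*(53/119) + 47/6 = 689*√5/595 + 47/6 = 47/6 + 689*√5/595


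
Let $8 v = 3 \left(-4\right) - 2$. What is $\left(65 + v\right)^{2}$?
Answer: $\frac{64009}{16} \approx 4000.6$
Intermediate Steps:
$v = - \frac{7}{4}$ ($v = \frac{3 \left(-4\right) - 2}{8} = \frac{-12 - 2}{8} = \frac{1}{8} \left(-14\right) = - \frac{7}{4} \approx -1.75$)
$\left(65 + v\right)^{2} = \left(65 - \frac{7}{4}\right)^{2} = \left(\frac{253}{4}\right)^{2} = \frac{64009}{16}$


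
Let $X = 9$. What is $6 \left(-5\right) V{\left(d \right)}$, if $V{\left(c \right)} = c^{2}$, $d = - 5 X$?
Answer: $-60750$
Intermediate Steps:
$d = -45$ ($d = \left(-5\right) 9 = -45$)
$6 \left(-5\right) V{\left(d \right)} = 6 \left(-5\right) \left(-45\right)^{2} = \left(-30\right) 2025 = -60750$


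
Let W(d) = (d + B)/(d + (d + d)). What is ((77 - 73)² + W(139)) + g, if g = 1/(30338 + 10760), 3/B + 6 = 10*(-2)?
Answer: 1819441994/111396129 ≈ 16.333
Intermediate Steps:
B = -3/26 (B = 3/(-6 + 10*(-2)) = 3/(-6 - 20) = 3/(-26) = 3*(-1/26) = -3/26 ≈ -0.11538)
g = 1/41098 ≈ 2.4332e-5
W(d) = (-3/26 + d)/(3*d) (W(d) = (d - 3/26)/(d + (d + d)) = (-3/26 + d)/(d + 2*d) = (-3/26 + d)/((3*d)) = (-3/26 + d)*(1/(3*d)) = (-3/26 + d)/(3*d))
((77 - 73)² + W(139)) + g = ((77 - 73)² + (1/78)*(-3 + 26*139)/139) + 1/41098 = (4² + (1/78)*(1/139)*(-3 + 3614)) + 1/41098 = (16 + (1/78)*(1/139)*3611) + 1/41098 = (16 + 3611/10842) + 1/41098 = 177083/10842 + 1/41098 = 1819441994/111396129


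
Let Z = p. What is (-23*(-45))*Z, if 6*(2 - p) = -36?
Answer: 8280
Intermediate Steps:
p = 8 (p = 2 - ⅙*(-36) = 2 + 6 = 8)
Z = 8
(-23*(-45))*Z = -23*(-45)*8 = 1035*8 = 8280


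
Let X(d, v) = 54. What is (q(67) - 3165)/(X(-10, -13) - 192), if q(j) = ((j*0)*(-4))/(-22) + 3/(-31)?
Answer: 711/31 ≈ 22.935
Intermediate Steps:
q(j) = -3/31 (q(j) = (0*(-4))*(-1/22) + 3*(-1/31) = 0*(-1/22) - 3/31 = 0 - 3/31 = -3/31)
(q(67) - 3165)/(X(-10, -13) - 192) = (-3/31 - 3165)/(54 - 192) = -98118/31/(-138) = -98118/31*(-1/138) = 711/31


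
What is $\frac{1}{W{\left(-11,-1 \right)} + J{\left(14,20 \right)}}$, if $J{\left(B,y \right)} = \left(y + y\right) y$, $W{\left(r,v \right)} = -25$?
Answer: $\frac{1}{775} \approx 0.0012903$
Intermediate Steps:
$J{\left(B,y \right)} = 2 y^{2}$ ($J{\left(B,y \right)} = 2 y y = 2 y^{2}$)
$\frac{1}{W{\left(-11,-1 \right)} + J{\left(14,20 \right)}} = \frac{1}{-25 + 2 \cdot 20^{2}} = \frac{1}{-25 + 2 \cdot 400} = \frac{1}{-25 + 800} = \frac{1}{775}$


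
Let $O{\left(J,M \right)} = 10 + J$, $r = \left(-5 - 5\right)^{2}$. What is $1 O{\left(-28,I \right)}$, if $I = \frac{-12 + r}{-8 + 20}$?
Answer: $-18$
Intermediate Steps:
$r = 100$ ($r = \left(-10\right)^{2} = 100$)
$I = \frac{22}{3}$ ($I = \frac{-12 + 100}{-8 + 20} = \frac{88}{12} = 88 \cdot \frac{1}{12} = \frac{22}{3} \approx 7.3333$)
$1 O{\left(-28,I \right)} = 1 \left(10 - 28\right) = 1 \left(-18\right) = -18$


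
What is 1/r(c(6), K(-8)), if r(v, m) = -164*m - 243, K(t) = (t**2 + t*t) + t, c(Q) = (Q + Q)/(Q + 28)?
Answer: -1/19923 ≈ -5.0193e-5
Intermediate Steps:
c(Q) = 2*Q/(28 + Q) (c(Q) = (2*Q)/(28 + Q) = 2*Q/(28 + Q))
K(t) = t + 2*t**2 (K(t) = (t**2 + t**2) + t = 2*t**2 + t = t + 2*t**2)
r(v, m) = -243 - 164*m
1/r(c(6), K(-8)) = 1/(-243 - (-1312)*(1 + 2*(-8))) = 1/(-243 - (-1312)*(1 - 16)) = 1/(-243 - (-1312)*(-15)) = 1/(-243 - 164*120) = 1/(-243 - 19680) = 1/(-19923) = -1/19923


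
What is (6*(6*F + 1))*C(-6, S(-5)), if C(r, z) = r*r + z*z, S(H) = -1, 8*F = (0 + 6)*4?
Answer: 4218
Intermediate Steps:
F = 3 (F = ((0 + 6)*4)/8 = (6*4)/8 = (⅛)*24 = 3)
C(r, z) = r² + z²
(6*(6*F + 1))*C(-6, S(-5)) = (6*(6*3 + 1))*((-6)² + (-1)²) = (6*(18 + 1))*(36 + 1) = (6*19)*37 = 114*37 = 4218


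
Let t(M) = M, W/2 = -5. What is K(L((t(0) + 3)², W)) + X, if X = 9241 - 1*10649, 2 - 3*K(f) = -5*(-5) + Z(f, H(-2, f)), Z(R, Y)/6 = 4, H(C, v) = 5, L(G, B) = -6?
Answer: -4271/3 ≈ -1423.7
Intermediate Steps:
W = -10 (W = 2*(-5) = -10)
Z(R, Y) = 24 (Z(R, Y) = 6*4 = 24)
K(f) = -47/3 (K(f) = ⅔ - (-5*(-5) + 24)/3 = ⅔ - (25 + 24)/3 = ⅔ - ⅓*49 = ⅔ - 49/3 = -47/3)
X = -1408 (X = 9241 - 10649 = -1408)
K(L((t(0) + 3)², W)) + X = -47/3 - 1408 = -4271/3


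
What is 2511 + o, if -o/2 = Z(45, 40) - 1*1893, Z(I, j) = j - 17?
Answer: 6251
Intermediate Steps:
Z(I, j) = -17 + j
o = 3740 (o = -2*((-17 + 40) - 1*1893) = -2*(23 - 1893) = -2*(-1870) = 3740)
2511 + o = 2511 + 3740 = 6251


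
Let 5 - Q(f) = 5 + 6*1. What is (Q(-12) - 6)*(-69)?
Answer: 828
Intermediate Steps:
Q(f) = -6 (Q(f) = 5 - (5 + 6*1) = 5 - (5 + 6) = 5 - 1*11 = 5 - 11 = -6)
(Q(-12) - 6)*(-69) = (-6 - 6)*(-69) = -12*(-69) = 828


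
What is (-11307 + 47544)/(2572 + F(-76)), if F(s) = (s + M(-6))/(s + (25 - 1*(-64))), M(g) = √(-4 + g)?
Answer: 1571526216/111288961 - 471081*I*√10/1112889610 ≈ 14.121 - 0.0013386*I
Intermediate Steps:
F(s) = (s + I*√10)/(89 + s) (F(s) = (s + √(-4 - 6))/(s + (25 - 1*(-64))) = (s + √(-10))/(s + (25 + 64)) = (s + I*√10)/(s + 89) = (s + I*√10)/(89 + s))
(-11307 + 47544)/(2572 + F(-76)) = (-11307 + 47544)/(2572 + (-76 + I*√10)/(89 - 76)) = 36237/(2572 + (-76 + I*√10)/13) = 36237/(2572 + (-76/13 + I*√10/13)) = 36237/(33360/13 + I*√10/13)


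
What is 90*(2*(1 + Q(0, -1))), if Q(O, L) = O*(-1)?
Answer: 180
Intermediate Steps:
Q(O, L) = -O
90*(2*(1 + Q(0, -1))) = 90*(2*(1 - 1*0)) = 90*(2*(1 + 0)) = 90*(2*1) = 90*2 = 180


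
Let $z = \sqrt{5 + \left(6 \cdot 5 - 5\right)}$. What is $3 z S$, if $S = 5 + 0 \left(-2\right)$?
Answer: $15 \sqrt{30} \approx 82.158$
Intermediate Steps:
$z = \sqrt{30}$ ($z = \sqrt{5 + \left(30 - 5\right)} = \sqrt{5 + 25} = \sqrt{30} \approx 5.4772$)
$S = 5$ ($S = 5 + 0 = 5$)
$3 z S = 3 \sqrt{30} \cdot 5 = 3 \cdot 5 \sqrt{30} = 15 \sqrt{30}$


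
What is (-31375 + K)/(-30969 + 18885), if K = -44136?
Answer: 75511/12084 ≈ 6.2488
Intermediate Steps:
(-31375 + K)/(-30969 + 18885) = (-31375 - 44136)/(-30969 + 18885) = -75511/(-12084) = -75511*(-1/12084) = 75511/12084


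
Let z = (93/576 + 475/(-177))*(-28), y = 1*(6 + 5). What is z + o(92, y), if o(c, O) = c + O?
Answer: 491693/2832 ≈ 173.62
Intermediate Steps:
y = 11 (y = 1*11 = 11)
o(c, O) = O + c
z = 199997/2832 (z = (93*(1/576) + 475*(-1/177))*(-28) = (31/192 - 475/177)*(-28) = -28571/11328*(-28) = 199997/2832 ≈ 70.620)
z + o(92, y) = 199997/2832 + (11 + 92) = 199997/2832 + 103 = 491693/2832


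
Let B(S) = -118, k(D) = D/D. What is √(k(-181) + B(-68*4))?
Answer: 3*I*√13 ≈ 10.817*I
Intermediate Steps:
k(D) = 1
√(k(-181) + B(-68*4)) = √(1 - 118) = √(-117) = 3*I*√13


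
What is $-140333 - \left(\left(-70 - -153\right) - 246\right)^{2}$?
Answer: $-166902$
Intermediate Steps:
$-140333 - \left(\left(-70 - -153\right) - 246\right)^{2} = -140333 - \left(\left(-70 + 153\right) - 246\right)^{2} = -140333 - \left(83 - 246\right)^{2} = -140333 - \left(-163\right)^{2} = -140333 - 26569 = -166902$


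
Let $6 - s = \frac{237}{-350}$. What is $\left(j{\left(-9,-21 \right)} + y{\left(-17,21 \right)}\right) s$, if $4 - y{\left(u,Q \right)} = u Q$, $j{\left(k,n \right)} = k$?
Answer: $\frac{411312}{175} \approx 2350.4$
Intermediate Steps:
$y{\left(u,Q \right)} = 4 - Q u$ ($y{\left(u,Q \right)} = 4 - u Q = 4 - Q u$)
$s = \frac{2337}{350}$ ($s = 6 - \frac{237}{-350} = 6 - 237 \left(- \frac{1}{350}\right) = 6 - - \frac{237}{350} = 6 + \frac{237}{350} = \frac{2337}{350} \approx 6.6771$)
$\left(j{\left(-9,-21 \right)} + y{\left(-17,21 \right)}\right) s = \left(-9 - \left(-4 + 21 \left(-17\right)\right)\right) \frac{2337}{350} = \left(-9 + \left(4 + 357\right)\right) \frac{2337}{350} = \left(-9 + 361\right) \frac{2337}{350} = 352 \cdot \frac{2337}{350} = \frac{411312}{175}$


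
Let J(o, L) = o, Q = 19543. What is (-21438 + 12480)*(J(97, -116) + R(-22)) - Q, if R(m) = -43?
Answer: -503275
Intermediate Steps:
(-21438 + 12480)*(J(97, -116) + R(-22)) - Q = (-21438 + 12480)*(97 - 43) - 1*19543 = -8958*54 - 19543 = -483732 - 19543 = -503275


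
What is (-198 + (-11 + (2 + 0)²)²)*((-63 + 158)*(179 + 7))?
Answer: -2632830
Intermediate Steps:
(-198 + (-11 + (2 + 0)²)²)*((-63 + 158)*(179 + 7)) = (-198 + (-11 + 2²)²)*(95*186) = (-198 + (-11 + 4)²)*17670 = (-198 + (-7)²)*17670 = (-198 + 49)*17670 = -149*17670 = -2632830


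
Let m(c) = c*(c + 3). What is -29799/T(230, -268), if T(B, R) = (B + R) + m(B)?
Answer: -29799/53552 ≈ -0.55645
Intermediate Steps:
m(c) = c*(3 + c)
T(B, R) = B + R + B*(3 + B) (T(B, R) = (B + R) + B*(3 + B) = B + R + B*(3 + B))
-29799/T(230, -268) = -29799/(230 - 268 + 230*(3 + 230)) = -29799/(230 - 268 + 230*233) = -29799/(230 - 268 + 53590) = -29799/53552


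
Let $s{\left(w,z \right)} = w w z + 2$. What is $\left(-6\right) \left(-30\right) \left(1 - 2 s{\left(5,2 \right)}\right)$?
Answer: $-18540$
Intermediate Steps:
$s{\left(w,z \right)} = 2 + z w^{2}$ ($s{\left(w,z \right)} = w^{2} z + 2 = z w^{2} + 2 = 2 + z w^{2}$)
$\left(-6\right) \left(-30\right) \left(1 - 2 s{\left(5,2 \right)}\right) = \left(-6\right) \left(-30\right) \left(1 - 2 \left(2 + 2 \cdot 5^{2}\right)\right) = 180 \left(1 - 2 \left(2 + 2 \cdot 25\right)\right) = 180 \left(1 - 2 \left(2 + 50\right)\right) = 180 \left(1 - 104\right) = 180 \left(-103\right) = -18540$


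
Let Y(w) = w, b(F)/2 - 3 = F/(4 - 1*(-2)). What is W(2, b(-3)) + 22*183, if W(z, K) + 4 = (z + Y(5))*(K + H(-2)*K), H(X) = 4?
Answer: 4197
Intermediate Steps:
b(F) = 6 + F/3 (b(F) = 6 + 2*(F/(4 - 1*(-2))) = 6 + 2*(F/(4 + 2)) = 6 + 2*(F/6) = 6 + F/3)
W(z, K) = -4 + 5*K*(5 + z) (W(z, K) = -4 + (z + 5)*(K + 4*K) = -4 + (5 + z)*(5*K) = -4 + 5*K*(5 + z))
W(2, b(-3)) + 22*183 = (-4 + 25*(6 + (⅓)*(-3)) + 5*(6 + (⅓)*(-3))*2) + 22*183 = (-4 + 25*(6 - 1) + 5*(6 - 1)*2) + 4026 = (-4 + 25*5 + 5*5*2) + 4026 = (-4 + 125 + 50) + 4026 = 171 + 4026 = 4197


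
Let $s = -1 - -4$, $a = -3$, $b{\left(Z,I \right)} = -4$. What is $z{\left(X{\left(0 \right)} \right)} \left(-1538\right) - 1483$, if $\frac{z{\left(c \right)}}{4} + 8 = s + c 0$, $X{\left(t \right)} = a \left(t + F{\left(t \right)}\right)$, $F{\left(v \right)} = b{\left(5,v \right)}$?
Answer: $29277$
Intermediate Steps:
$F{\left(v \right)} = -4$
$X{\left(t \right)} = 12 - 3 t$ ($X{\left(t \right)} = - 3 \left(t - 4\right) = - 3 \left(-4 + t\right) = 12 - 3 t$)
$s = 3$ ($s = -1 + 4 = 3$)
$z{\left(c \right)} = -20$ ($z{\left(c \right)} = -32 + 4 \left(3 + c 0\right) = -32 + 4 \left(3 + 0\right) = -32 + 4 \cdot 3 = -32 + 12 = -20$)
$z{\left(X{\left(0 \right)} \right)} \left(-1538\right) - 1483 = \left(-20\right) \left(-1538\right) - 1483 = 30760 - 1483 = 29277$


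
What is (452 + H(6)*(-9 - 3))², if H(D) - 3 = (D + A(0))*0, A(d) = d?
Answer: 173056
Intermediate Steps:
H(D) = 3 (H(D) = 3 + (D + 0)*0 = 3 + D*0 = 3 + 0 = 3)
(452 + H(6)*(-9 - 3))² = (452 + 3*(-9 - 3))² = (452 + 3*(-12))² = (452 - 36)² = 416² = 173056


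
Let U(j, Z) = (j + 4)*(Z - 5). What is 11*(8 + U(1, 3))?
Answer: -22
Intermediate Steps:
U(j, Z) = (-5 + Z)*(4 + j) (U(j, Z) = (4 + j)*(-5 + Z) = (-5 + Z)*(4 + j))
11*(8 + U(1, 3)) = 11*(8 + (-20 - 5*1 + 4*3 + 3*1)) = 11*(8 + (-20 - 5 + 12 + 3)) = 11*(8 - 10) = 11*(-2) = -22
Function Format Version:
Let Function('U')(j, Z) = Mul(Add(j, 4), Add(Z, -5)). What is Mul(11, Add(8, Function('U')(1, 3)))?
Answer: -22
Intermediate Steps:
Function('U')(j, Z) = Mul(Add(-5, Z), Add(4, j)) (Function('U')(j, Z) = Mul(Add(4, j), Add(-5, Z)) = Mul(Add(-5, Z), Add(4, j)))
Mul(11, Add(8, Function('U')(1, 3))) = Mul(11, Add(8, Add(-20, Mul(-5, 1), Mul(4, 3), Mul(3, 1)))) = Mul(11, Add(8, Add(-20, -5, 12, 3))) = Mul(11, Add(8, -10)) = Mul(11, -2) = -22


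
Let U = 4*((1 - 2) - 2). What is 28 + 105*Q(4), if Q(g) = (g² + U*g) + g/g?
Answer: -3227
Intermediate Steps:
U = -12 (U = 4*(-1 - 2) = 4*(-3) = -12)
Q(g) = 1 + g² - 12*g (Q(g) = (g² - 12*g) + g/g = (g² - 12*g) + 1 = 1 + g² - 12*g)
28 + 105*Q(4) = 28 + 105*(1 + 4² - 12*4) = 28 + 105*(1 + 16 - 48) = 28 + 105*(-31) = 28 - 3255 = -3227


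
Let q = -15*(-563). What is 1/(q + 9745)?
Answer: 1/18190 ≈ 5.4975e-5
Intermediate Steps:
q = 8445
1/(q + 9745) = 1/(8445 + 9745) = 1/18190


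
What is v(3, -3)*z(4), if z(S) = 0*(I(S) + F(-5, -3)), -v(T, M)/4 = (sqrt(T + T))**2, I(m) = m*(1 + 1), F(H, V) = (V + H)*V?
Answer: 0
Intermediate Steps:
F(H, V) = V*(H + V) (F(H, V) = (H + V)*V = V*(H + V))
I(m) = 2*m (I(m) = m*2 = 2*m)
v(T, M) = -8*T
z(S) = 0 (z(S) = 0*(2*S - 3*(-5 - 3)) = 0*(2*S - 3*(-8)) = 0*(2*S + 24) = 0*(24 + 2*S) = 0)
v(3, -3)*z(4) = -8*3*0 = -24*0 = 0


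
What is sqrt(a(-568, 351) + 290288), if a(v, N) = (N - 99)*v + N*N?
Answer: sqrt(270353) ≈ 519.96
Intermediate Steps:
a(v, N) = N**2 + v*(-99 + N) (a(v, N) = (-99 + N)*v + N**2 = v*(-99 + N) + N**2 = N**2 + v*(-99 + N))
sqrt(a(-568, 351) + 290288) = sqrt((351**2 - 99*(-568) + 351*(-568)) + 290288) = sqrt((123201 + 56232 - 199368) + 290288) = sqrt(-19935 + 290288) = sqrt(270353)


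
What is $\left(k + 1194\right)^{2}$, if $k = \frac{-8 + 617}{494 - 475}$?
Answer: $\frac{542657025}{361} \approx 1.5032 \cdot 10^{6}$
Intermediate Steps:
$k = \frac{609}{19} \approx 32.053$
$\left(k + 1194\right)^{2} = \left(\frac{609}{19} + 1194\right)^{2} = \left(\frac{23295}{19}\right)^{2} = \frac{542657025}{361}$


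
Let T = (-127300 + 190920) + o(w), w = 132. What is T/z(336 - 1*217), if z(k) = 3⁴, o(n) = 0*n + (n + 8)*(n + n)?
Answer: 100580/81 ≈ 1241.7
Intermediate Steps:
o(n) = 2*n*(8 + n) (o(n) = 0 + (8 + n)*(2*n) = 0 + 2*n*(8 + n) = 2*n*(8 + n))
z(k) = 81
T = 100580 (T = (-127300 + 190920) + 2*132*(8 + 132) = 63620 + 2*132*140 = 63620 + 36960 = 100580)
T/z(336 - 1*217) = 100580/81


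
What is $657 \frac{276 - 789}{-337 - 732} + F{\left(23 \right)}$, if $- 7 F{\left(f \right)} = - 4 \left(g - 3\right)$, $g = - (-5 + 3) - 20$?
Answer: $\frac{324213}{1069} \approx 303.29$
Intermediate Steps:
$g = -18$ ($g = \left(-1\right) \left(-2\right) - 20 = 2 - 20 = -18$)
$F{\left(f \right)} = -12$ ($F{\left(f \right)} = - \frac{\left(-4\right) \left(-18 - 3\right)}{7} = - \frac{\left(-4\right) \left(-21\right)}{7} = \left(- \frac{1}{7}\right) 84 = -12$)
$657 \frac{276 - 789}{-337 - 732} + F{\left(23 \right)} = 657 \frac{276 - 789}{-337 - 732} - 12 = 657 \left(- \frac{513}{-1069}\right) - 12 = 657 \left(\left(-513\right) \left(- \frac{1}{1069}\right)\right) - 12 = 657 \cdot \frac{513}{1069} - 12 = \frac{337041}{1069} - 12 = \frac{324213}{1069}$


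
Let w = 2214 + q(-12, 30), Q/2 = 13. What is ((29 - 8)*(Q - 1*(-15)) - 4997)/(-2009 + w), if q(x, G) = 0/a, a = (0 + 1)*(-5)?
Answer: -4136/205 ≈ -20.176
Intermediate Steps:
Q = 26 (Q = 2*13 = 26)
a = -5 (a = 1*(-5) = -5)
q(x, G) = 0 (q(x, G) = 0/(-5) = 0*(-⅕) = 0)
w = 2214 (w = 2214 + 0 = 2214)
((29 - 8)*(Q - 1*(-15)) - 4997)/(-2009 + w) = ((29 - 8)*(26 - 1*(-15)) - 4997)/(-2009 + 2214) = (21*(26 + 15) - 4997)/205 = (21*41 - 4997)*(1/205) = (861 - 4997)*(1/205) = -4136*1/205 = -4136/205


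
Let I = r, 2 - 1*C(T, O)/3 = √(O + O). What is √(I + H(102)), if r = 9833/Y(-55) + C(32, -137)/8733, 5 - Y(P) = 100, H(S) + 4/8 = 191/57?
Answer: √(-277117442066010 - 945783900*I*√274)/1659270 ≈ 0.00028339 - 10.033*I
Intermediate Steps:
H(S) = 325/114 (H(S) = -½ + 191/57 = 325/114)
Y(P) = -95 (Y(P) = 5 - 1*100 = 5 - 100 = -95)
C(T, O) = 6 - 3*√2*√O (C(T, O) = 6 - 3*√(O + O) = 6 - 3*√2*√O)
r = -28623673/276545 - I*√274/2911 (r = 9833/(-95) + (6 - 3*√2*√(-137))/8733 = 9833*(-1/95) + (6 - 3*√2*I*√137)*(1/8733) = -9833/95 + (6 - 3*I*√274)*(1/8733) = -9833/95 + (2/2911 - I*√274/2911) = -28623673/276545 - I*√274/2911 ≈ -103.5 - 0.0056863*I)
I = -28623673/276545 - I*√274/2911 ≈ -103.5 - 0.0056863*I
√(I + H(102)) = √((-28623673/276545 - I*√274/2911) + 325/114) = √(-167011663/1659270 - I*√274/2911)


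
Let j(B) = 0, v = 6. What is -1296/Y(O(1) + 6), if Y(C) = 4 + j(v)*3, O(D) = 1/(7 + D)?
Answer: -324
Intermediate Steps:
Y(C) = 4 (Y(C) = 4 + 0*3 = 4 + 0 = 4)
-1296/Y(O(1) + 6) = -1296/4 = -1296*¼ = -324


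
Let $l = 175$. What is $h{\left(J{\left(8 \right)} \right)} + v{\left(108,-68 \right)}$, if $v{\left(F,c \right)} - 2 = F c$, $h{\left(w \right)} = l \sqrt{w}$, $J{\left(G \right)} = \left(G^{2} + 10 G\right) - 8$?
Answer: $-7342 + 350 \sqrt{34} \approx -5301.2$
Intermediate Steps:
$J{\left(G \right)} = -8 + G^{2} + 10 G$
$h{\left(w \right)} = 175 \sqrt{w}$
$v{\left(F,c \right)} = 2 + F c$
$h{\left(J{\left(8 \right)} \right)} + v{\left(108,-68 \right)} = 175 \sqrt{-8 + 8^{2} + 10 \cdot 8} + \left(2 + 108 \left(-68\right)\right) = 175 \sqrt{-8 + 64 + 80} + \left(2 - 7344\right) = 175 \sqrt{136} - 7342 = 175 \cdot 2 \sqrt{34} - 7342 = 350 \sqrt{34} - 7342 = -7342 + 350 \sqrt{34}$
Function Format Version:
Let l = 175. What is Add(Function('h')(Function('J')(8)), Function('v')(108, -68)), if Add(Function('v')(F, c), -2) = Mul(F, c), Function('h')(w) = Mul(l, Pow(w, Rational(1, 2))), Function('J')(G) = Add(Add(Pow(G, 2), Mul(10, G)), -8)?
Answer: Add(-7342, Mul(350, Pow(34, Rational(1, 2)))) ≈ -5301.2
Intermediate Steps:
Function('J')(G) = Add(-8, Pow(G, 2), Mul(10, G))
Function('h')(w) = Mul(175, Pow(w, Rational(1, 2)))
Function('v')(F, c) = Add(2, Mul(F, c))
Add(Function('h')(Function('J')(8)), Function('v')(108, -68)) = Add(Mul(175, Pow(Add(-8, Pow(8, 2), Mul(10, 8)), Rational(1, 2))), Add(2, Mul(108, -68))) = Add(Mul(175, Pow(Add(-8, 64, 80), Rational(1, 2))), Add(2, -7344)) = Add(Mul(175, Pow(136, Rational(1, 2))), -7342) = Add(Mul(175, Mul(2, Pow(34, Rational(1, 2)))), -7342) = Add(Mul(350, Pow(34, Rational(1, 2))), -7342) = Add(-7342, Mul(350, Pow(34, Rational(1, 2))))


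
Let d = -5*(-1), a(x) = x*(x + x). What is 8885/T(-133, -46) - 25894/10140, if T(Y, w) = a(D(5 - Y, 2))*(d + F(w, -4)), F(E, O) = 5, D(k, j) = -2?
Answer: 4401119/40560 ≈ 108.51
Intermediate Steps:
a(x) = 2*x² (a(x) = x*(2*x) = 2*x²)
d = 5
T(Y, w) = 80 (T(Y, w) = (2*(-2)²)*(5 + 5) = (2*4)*10 = 8*10 = 80)
8885/T(-133, -46) - 25894/10140 = 8885/80 - 25894/10140 = 8885*(1/80) - 25894*1/10140 = 1777/16 - 12947/5070 = 4401119/40560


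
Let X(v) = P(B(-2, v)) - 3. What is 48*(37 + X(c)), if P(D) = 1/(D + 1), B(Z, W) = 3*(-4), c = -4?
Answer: 17904/11 ≈ 1627.6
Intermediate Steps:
B(Z, W) = -12
P(D) = 1/(1 + D)
X(v) = -34/11 (X(v) = 1/(1 - 12) - 3 = 1/(-11) - 3 = -1/11 - 3 = -34/11)
48*(37 + X(c)) = 48*(37 - 34/11) = 48*(373/11) = 17904/11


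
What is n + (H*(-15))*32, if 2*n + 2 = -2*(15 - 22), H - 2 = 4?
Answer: -2874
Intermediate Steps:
H = 6 (H = 2 + 4 = 6)
n = 6 (n = -1 + (-2*(15 - 22))/2 = -1 + (-2*(-7))/2 = -1 + (1/2)*14 = -1 + 7 = 6)
n + (H*(-15))*32 = 6 + (6*(-15))*32 = 6 - 90*32 = 6 - 2880 = -2874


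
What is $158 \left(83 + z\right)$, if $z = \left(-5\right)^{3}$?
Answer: $-6636$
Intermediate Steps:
$z = -125$
$158 \left(83 + z\right) = 158 \left(83 - 125\right) = 158 \left(-42\right) = -6636$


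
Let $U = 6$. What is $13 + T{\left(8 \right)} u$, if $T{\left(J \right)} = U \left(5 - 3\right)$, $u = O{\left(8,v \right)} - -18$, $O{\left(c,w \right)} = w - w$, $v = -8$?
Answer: $229$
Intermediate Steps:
$O{\left(c,w \right)} = 0$
$u = 18$ ($u = 0 - -18 = 0 + 18 = 18$)
$T{\left(J \right)} = 12$ ($T{\left(J \right)} = 6 \left(5 - 3\right) = 6 \cdot 2 = 12$)
$13 + T{\left(8 \right)} u = 13 + 12 \cdot 18 = 13 + 216 = 229$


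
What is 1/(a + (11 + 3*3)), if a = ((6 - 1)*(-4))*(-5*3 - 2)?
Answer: 1/360 ≈ 0.0027778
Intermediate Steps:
a = 340 (a = (5*(-4))*(-15 - 2) = -20*(-17) = 340)
1/(a + (11 + 3*3)) = 1/(340 + (11 + 3*3)) = 1/(340 + (11 + 9)) = 1/(340 + 20) = 1/360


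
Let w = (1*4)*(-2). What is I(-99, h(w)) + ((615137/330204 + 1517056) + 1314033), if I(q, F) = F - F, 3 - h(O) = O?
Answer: 934837527293/330204 ≈ 2.8311e+6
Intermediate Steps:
w = -8 (w = 4*(-2) = -8)
h(O) = 3 - O
I(q, F) = 0
I(-99, h(w)) + ((615137/330204 + 1517056) + 1314033) = 0 + ((615137/330204 + 1517056) + 1314033) = 0 + (500938574561/330204 + 1314033) = 0 + 934837527293/330204 = 934837527293/330204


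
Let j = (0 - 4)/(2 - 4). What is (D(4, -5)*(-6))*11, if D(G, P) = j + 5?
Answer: -462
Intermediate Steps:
j = 2 (j = -4/(-2) = -4*(-1/2) = 2)
D(G, P) = 7 (D(G, P) = 2 + 5 = 7)
(D(4, -5)*(-6))*11 = (7*(-6))*11 = -42*11 = -462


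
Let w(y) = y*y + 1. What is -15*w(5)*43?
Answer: -16770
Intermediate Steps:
w(y) = 1 + y² (w(y) = y² + 1 = 1 + y²)
-15*w(5)*43 = -15*(1 + 5²)*43 = -15*(1 + 25)*43 = -15*26*43 = -390*43 = -16770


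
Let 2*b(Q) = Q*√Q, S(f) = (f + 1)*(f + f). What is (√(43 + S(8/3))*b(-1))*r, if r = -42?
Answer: 7*I*√563 ≈ 166.09*I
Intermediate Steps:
S(f) = 2*f*(1 + f) (S(f) = (1 + f)*(2*f) = 2*f*(1 + f))
b(Q) = Q^(3/2)/2 (b(Q) = (Q*√Q)/2 = Q^(3/2)/2)
(√(43 + S(8/3))*b(-1))*r = (√(43 + 2*(8/3)*(1 + 8/3))*((-1)^(3/2)/2))*(-42) = (√(43 + 2*(8*(⅓))*(1 + 8*(⅓)))*((-I)/2))*(-42) = (√(43 + 2*(8/3)*(1 + 8/3))*(-I/2))*(-42) = (√(43 + 2*(8/3)*(11/3))*(-I/2))*(-42) = (√(43 + 176/9)*(-I/2))*(-42) = (√(563/9)*(-I/2))*(-42) = ((√563/3)*(-I/2))*(-42) = -I*√563/6*(-42) = 7*I*√563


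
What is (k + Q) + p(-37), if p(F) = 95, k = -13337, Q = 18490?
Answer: 5248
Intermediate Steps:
(k + Q) + p(-37) = (-13337 + 18490) + 95 = 5153 + 95 = 5248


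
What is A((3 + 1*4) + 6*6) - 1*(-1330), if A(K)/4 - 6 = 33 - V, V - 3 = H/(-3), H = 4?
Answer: 4438/3 ≈ 1479.3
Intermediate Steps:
V = 5/3 (V = 3 + 4/(-3) = 3 + 4*(-⅓) = 3 - 4/3 = 5/3 ≈ 1.6667)
A(K) = 448/3 (A(K) = 24 + 4*(33 - 1*5/3) = 24 + 4*(33 - 5/3) = 24 + 4*(94/3) = 24 + 376/3 = 448/3)
A((3 + 1*4) + 6*6) - 1*(-1330) = 448/3 - 1*(-1330) = 448/3 + 1330 = 4438/3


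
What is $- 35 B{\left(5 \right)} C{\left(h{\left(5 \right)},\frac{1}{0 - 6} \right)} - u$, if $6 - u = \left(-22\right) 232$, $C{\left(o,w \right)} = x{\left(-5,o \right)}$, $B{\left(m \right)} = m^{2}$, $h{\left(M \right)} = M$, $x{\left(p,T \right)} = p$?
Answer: $-735$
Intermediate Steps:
$C{\left(o,w \right)} = -5$
$u = 5110$ ($u = 6 - \left(-22\right) 232 = 6 - -5104 = 6 + 5104 = 5110$)
$- 35 B{\left(5 \right)} C{\left(h{\left(5 \right)},\frac{1}{0 - 6} \right)} - u = - 35 \cdot 5^{2} \left(-5\right) - 5110 = \left(-35\right) 25 \left(-5\right) - 5110 = \left(-875\right) \left(-5\right) - 5110 = 4375 - 5110 = -735$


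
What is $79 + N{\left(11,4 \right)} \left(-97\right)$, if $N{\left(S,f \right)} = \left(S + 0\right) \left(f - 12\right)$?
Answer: $8615$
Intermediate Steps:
$N{\left(S,f \right)} = S \left(-12 + f\right)$
$79 + N{\left(11,4 \right)} \left(-97\right) = 79 + 11 \left(-12 + 4\right) \left(-97\right) = 79 + 11 \left(-8\right) \left(-97\right) = 79 - -8536 = 79 + 8536 = 8615$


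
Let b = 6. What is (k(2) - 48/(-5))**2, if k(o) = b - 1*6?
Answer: 2304/25 ≈ 92.160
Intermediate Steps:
k(o) = 0 (k(o) = 6 - 1*6 = 6 - 6 = 0)
(k(2) - 48/(-5))**2 = (0 - 48/(-5))**2 = (0 - 48*(-1/5))**2 = (0 + 48/5)**2 = (48/5)**2 = 2304/25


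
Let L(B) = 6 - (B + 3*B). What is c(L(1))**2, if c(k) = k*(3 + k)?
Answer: 100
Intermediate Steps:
L(B) = 6 - 4*B
c(L(1))**2 = ((6 - 4*1)*(3 + (6 - 4*1)))**2 = ((6 - 4)*(3 + (6 - 4)))**2 = (2*(3 + 2))**2 = (2*5)**2 = 10**2 = 100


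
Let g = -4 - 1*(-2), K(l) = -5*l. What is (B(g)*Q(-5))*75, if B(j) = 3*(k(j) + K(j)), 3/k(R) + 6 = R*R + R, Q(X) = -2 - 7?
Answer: -74925/4 ≈ -18731.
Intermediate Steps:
Q(X) = -9
g = -2 (g = -4 + 2 = -2)
k(R) = 3/(-6 + R + R**2) (k(R) = 3/(-6 + (R*R + R)) = 3/(-6 + (R**2 + R)) = 3/(-6 + (R + R**2)) = 3/(-6 + R + R**2))
B(j) = -15*j + 9/(-6 + j + j**2) (B(j) = 3*(3/(-6 + j + j**2) - 5*j) = 3*(-5*j + 3/(-6 + j + j**2)) = -15*j + 9/(-6 + j + j**2))
(B(g)*Q(-5))*75 = ((3*(3 - 5*(-2)*(-6 - 2 + (-2)**2))/(-6 - 2 + (-2)**2))*(-9))*75 = ((3*(3 - 5*(-2)*(-6 - 2 + 4))/(-6 - 2 + 4))*(-9))*75 = ((3*(3 - 5*(-2)*(-4))/(-4))*(-9))*75 = ((3*(-1/4)*(3 - 40))*(-9))*75 = ((3*(-1/4)*(-37))*(-9))*75 = ((111/4)*(-9))*75 = -999/4*75 = -74925/4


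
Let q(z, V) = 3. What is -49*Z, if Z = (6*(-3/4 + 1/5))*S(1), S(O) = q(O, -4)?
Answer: 4851/10 ≈ 485.10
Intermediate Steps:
S(O) = 3
Z = -99/10 (Z = (6*(-3/4 + 1/5))*3 = (6*(-11/20))*3 = -33/10*3 = -99/10 ≈ -9.9000)
-49*Z = -49*(-99/10) = 4851/10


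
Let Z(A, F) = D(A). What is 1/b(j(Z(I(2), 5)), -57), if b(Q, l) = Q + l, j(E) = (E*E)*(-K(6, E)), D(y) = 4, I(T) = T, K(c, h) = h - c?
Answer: -1/25 ≈ -0.040000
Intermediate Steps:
Z(A, F) = 4
j(E) = E²*(6 - E) (j(E) = (E*E)*(-(E - 1*6)) = E²*(-(E - 6)) = E²*(-(-6 + E)) = E²*(6 - E))
1/b(j(Z(I(2), 5)), -57) = 1/(4²*(6 - 1*4) - 57) = 1/(16*(6 - 4) - 57) = 1/(16*2 - 57) = 1/(32 - 57) = 1/(-25) = -1/25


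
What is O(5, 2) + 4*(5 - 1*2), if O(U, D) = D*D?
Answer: 16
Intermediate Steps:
O(U, D) = D²
O(5, 2) + 4*(5 - 1*2) = 2² + 4*(5 - 1*2) = 4 + 4*(5 - 2) = 4 + 4*3 = 4 + 12 = 16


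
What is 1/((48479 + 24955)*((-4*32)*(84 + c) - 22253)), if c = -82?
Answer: -1/1652925906 ≈ -6.0499e-10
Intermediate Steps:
1/((48479 + 24955)*((-4*32)*(84 + c) - 22253)) = 1/((48479 + 24955)*((-4*32)*(84 - 82) - 22253)) = 1/(73434*(-128*2 - 22253)) = 1/(73434*(-256 - 22253)) = 1/(73434*(-22509)) = 1/(-1652925906) = -1/1652925906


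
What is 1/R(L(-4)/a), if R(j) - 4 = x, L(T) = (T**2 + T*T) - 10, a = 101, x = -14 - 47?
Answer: -1/57 ≈ -0.017544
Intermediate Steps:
x = -61
L(T) = -10 + 2*T**2 (L(T) = (T**2 + T**2) - 10 = 2*T**2 - 10 = -10 + 2*T**2)
R(j) = -57 (R(j) = 4 - 61 = -57)
1/R(L(-4)/a) = 1/(-57) = -1/57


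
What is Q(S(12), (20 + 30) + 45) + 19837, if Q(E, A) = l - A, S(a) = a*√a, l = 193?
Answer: 19935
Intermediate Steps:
S(a) = a^(3/2)
Q(E, A) = 193 - A
Q(S(12), (20 + 30) + 45) + 19837 = (193 - ((20 + 30) + 45)) + 19837 = (193 - (50 + 45)) + 19837 = (193 - 1*95) + 19837 = (193 - 95) + 19837 = 98 + 19837 = 19935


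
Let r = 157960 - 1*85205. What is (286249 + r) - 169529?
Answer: 189475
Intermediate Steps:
r = 72755 (r = 157960 - 85205 = 72755)
(286249 + r) - 169529 = (286249 + 72755) - 169529 = 359004 - 169529 = 189475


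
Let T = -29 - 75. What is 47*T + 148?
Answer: -4740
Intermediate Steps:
T = -104
47*T + 148 = 47*(-104) + 148 = -4888 + 148 = -4740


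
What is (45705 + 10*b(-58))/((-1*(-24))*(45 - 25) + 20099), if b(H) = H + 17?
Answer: 45295/20579 ≈ 2.2010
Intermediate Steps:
b(H) = 17 + H
(45705 + 10*b(-58))/((-1*(-24))*(45 - 25) + 20099) = (45705 + 10*(17 - 58))/((-1*(-24))*(45 - 25) + 20099) = (45705 + 10*(-41))/(24*20 + 20099) = (45705 - 410)/(480 + 20099) = 45295/20579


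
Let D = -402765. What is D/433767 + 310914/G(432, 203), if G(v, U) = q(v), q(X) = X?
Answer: 2494263677/3470136 ≈ 718.78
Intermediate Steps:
G(v, U) = v
D/433767 + 310914/G(432, 203) = -402765/433767 + 310914/432 = -402765*1/433767 + 310914*(1/432) = -134255/144589 + 17273/24 = 2494263677/3470136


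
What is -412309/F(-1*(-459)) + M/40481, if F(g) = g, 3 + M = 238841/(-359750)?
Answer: -6004472961286519/6684435245250 ≈ -898.28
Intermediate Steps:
M = -1318091/359750 (M = -3 + 238841/(-359750) = -3 + 238841*(-1/359750) = -3 - 238841/359750 = -1318091/359750 ≈ -3.6639)
-412309/F(-1*(-459)) + M/40481 = -412309/((-1*(-459))) - 1318091/359750/40481 = -412309/459 - 1318091/359750*1/40481 = -412309*1/459 - 1318091/14563039750 = -412309/459 - 1318091/14563039750 = -6004472961286519/6684435245250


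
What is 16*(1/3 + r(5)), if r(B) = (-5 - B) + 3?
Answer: -320/3 ≈ -106.67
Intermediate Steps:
r(B) = -2 - B
16*(1/3 + r(5)) = 16*(1/3 + (-2 - 1*5)) = 16*(⅓ + (-2 - 5)) = 16*(⅓ - 7) = 16*(-20/3) = -320/3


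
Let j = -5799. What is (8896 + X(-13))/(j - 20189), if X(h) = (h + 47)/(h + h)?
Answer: -115631/337844 ≈ -0.34226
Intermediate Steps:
X(h) = (47 + h)/(2*h) (X(h) = (47 + h)/((2*h)) = (47 + h)*(1/(2*h)) = (47 + h)/(2*h))
(8896 + X(-13))/(j - 20189) = (8896 + (½)*(47 - 13)/(-13))/(-5799 - 20189) = (8896 + (½)*(-1/13)*34)/(-25988) = (8896 - 17/13)*(-1/25988) = (115631/13)*(-1/25988) = -115631/337844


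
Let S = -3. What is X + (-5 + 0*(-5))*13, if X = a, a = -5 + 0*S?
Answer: -70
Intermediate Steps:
a = -5 (a = -5 + 0*(-3) = -5 + 0 = -5)
X = -5
X + (-5 + 0*(-5))*13 = -5 + (-5 + 0*(-5))*13 = -5 + (-5 + 0)*13 = -5 - 5*13 = -5 - 65 = -70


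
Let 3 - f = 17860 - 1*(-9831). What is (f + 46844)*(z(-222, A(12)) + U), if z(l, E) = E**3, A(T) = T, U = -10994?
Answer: -177499496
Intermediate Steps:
f = -27688 (f = 3 - (17860 - 1*(-9831)) = 3 - (17860 + 9831) = 3 - 1*27691 = 3 - 27691 = -27688)
(f + 46844)*(z(-222, A(12)) + U) = (-27688 + 46844)*(12**3 - 10994) = 19156*(1728 - 10994) = 19156*(-9266) = -177499496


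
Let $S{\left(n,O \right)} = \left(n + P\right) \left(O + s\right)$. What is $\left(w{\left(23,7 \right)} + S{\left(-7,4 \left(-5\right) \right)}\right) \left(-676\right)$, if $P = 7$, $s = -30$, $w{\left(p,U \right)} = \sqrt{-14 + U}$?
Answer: $- 676 i \sqrt{7} \approx - 1788.5 i$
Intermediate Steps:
$S{\left(n,O \right)} = \left(-30 + O\right) \left(7 + n\right)$ ($S{\left(n,O \right)} = \left(n + 7\right) \left(O - 30\right) = \left(7 + n\right) \left(-30 + O\right) = \left(-30 + O\right) \left(7 + n\right)$)
$\left(w{\left(23,7 \right)} + S{\left(-7,4 \left(-5\right) \right)}\right) \left(-676\right) = \left(\sqrt{-14 + 7} + \left(-210 - -210 + 7 \cdot 4 \left(-5\right) + 4 \left(-5\right) \left(-7\right)\right)\right) \left(-676\right) = \left(\sqrt{-7} + \left(-210 + 210 + 7 \left(-20\right) - -140\right)\right) \left(-676\right) = \left(i \sqrt{7} + \left(-210 + 210 - 140 + 140\right)\right) \left(-676\right) = \left(i \sqrt{7} + 0\right) \left(-676\right) = i \sqrt{7} \left(-676\right) = - 676 i \sqrt{7}$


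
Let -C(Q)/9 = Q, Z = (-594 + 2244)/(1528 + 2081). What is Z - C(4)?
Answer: 43858/1203 ≈ 36.457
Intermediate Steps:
Z = 550/1203 (Z = 1650/3609 = 1650*(1/3609) = 550/1203 ≈ 0.45719)
C(Q) = -9*Q
Z - C(4) = 550/1203 - (-9)*4 = 550/1203 - 1*(-36) = 550/1203 + 36 = 43858/1203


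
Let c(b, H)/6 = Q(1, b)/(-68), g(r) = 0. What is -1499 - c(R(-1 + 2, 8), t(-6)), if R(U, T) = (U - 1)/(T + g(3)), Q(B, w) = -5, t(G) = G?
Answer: -50981/34 ≈ -1499.4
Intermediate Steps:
R(U, T) = (-1 + U)/T (R(U, T) = (U - 1)/(T + 0) = (-1 + U)/T)
c(b, H) = 15/34 (c(b, H) = 6*(-5/(-68)) = 6*(-5*(-1/68)) = 6*(5/68) = 15/34)
-1499 - c(R(-1 + 2, 8), t(-6)) = -1499 - 1*15/34 = -1499 - 15/34 = -50981/34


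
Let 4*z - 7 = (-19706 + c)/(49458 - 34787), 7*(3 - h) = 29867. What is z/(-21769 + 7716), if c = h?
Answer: -551091/5772803764 ≈ -9.5463e-5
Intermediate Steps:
h = -29846/7 (h = 3 - ⅐*29867 = 3 - 29867/7 = -29846/7 ≈ -4263.7)
c = -29846/7 ≈ -4263.7
z = 551091/410788 (z = 7/4 + ((-19706 - 29846/7)/(49458 - 34787))/4 = 7/4 + (-167788/7/14671)/4 = 7/4 + (-167788/7*1/14671)/4 = 7/4 + (¼)*(-167788/102697) = 7/4 - 41947/102697 = 551091/410788 ≈ 1.3415)
z/(-21769 + 7716) = 551091/(410788*(-21769 + 7716)) = (551091/410788)/(-14053) = (551091/410788)*(-1/14053) = -551091/5772803764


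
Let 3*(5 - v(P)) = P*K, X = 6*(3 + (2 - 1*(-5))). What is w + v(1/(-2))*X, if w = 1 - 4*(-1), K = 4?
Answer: 345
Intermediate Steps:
w = 5 (w = 1 + 4 = 5)
X = 60 (X = 6*(3 + (2 + 5)) = 6*(3 + 7) = 6*10 = 60)
v(P) = 5 - 4*P/3 (v(P) = 5 - P*4/3 = 5 - 4*P/3)
w + v(1/(-2))*X = 5 + (5 - 4/3/(-2))*60 = 5 + (5 - 4/3*(-½))*60 = 5 + (5 + ⅔)*60 = 5 + (17/3)*60 = 5 + 340 = 345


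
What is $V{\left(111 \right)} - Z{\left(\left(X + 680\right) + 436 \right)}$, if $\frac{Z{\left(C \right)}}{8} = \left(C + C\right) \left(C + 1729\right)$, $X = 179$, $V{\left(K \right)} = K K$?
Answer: $-62644959$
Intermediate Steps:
$V{\left(K \right)} = K^{2}$
$Z{\left(C \right)} = 16 C \left(1729 + C\right)$ ($Z{\left(C \right)} = 8 \left(C + C\right) \left(C + 1729\right) = 8 \cdot 2 C \left(1729 + C\right) = 16 C \left(1729 + C\right)$)
$V{\left(111 \right)} - Z{\left(\left(X + 680\right) + 436 \right)} = 111^{2} - 16 \left(\left(179 + 680\right) + 436\right) \left(1729 + \left(\left(179 + 680\right) + 436\right)\right) = 12321 - 16 \left(859 + 436\right) \left(1729 + \left(859 + 436\right)\right) = 12321 - 16 \cdot 1295 \left(1729 + 1295\right) = 12321 - 16 \cdot 1295 \cdot 3024 = 12321 - 62657280 = -62644959$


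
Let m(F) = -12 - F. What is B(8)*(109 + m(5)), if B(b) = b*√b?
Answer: 1472*√2 ≈ 2081.7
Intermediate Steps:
B(b) = b^(3/2)
B(8)*(109 + m(5)) = 8^(3/2)*(109 + (-12 - 1*5)) = (16*√2)*(109 + (-12 - 5)) = (16*√2)*(109 - 17) = (16*√2)*92 = 1472*√2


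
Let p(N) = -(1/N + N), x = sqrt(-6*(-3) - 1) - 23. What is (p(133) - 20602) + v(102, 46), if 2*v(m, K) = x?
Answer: -5518571/266 + sqrt(17)/2 ≈ -20744.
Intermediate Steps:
x = -23 + sqrt(17) (x = sqrt(18 - 1) - 23 = sqrt(17) - 23 = -23 + sqrt(17) ≈ -18.877)
v(m, K) = -23/2 + sqrt(17)/2 (v(m, K) = (-23 + sqrt(17))/2 = -23/2 + sqrt(17)/2)
p(N) = -N - 1/N (p(N) = -(N + 1/N) = -N - 1/N)
(p(133) - 20602) + v(102, 46) = ((-1*133 - 1/133) - 20602) + (-23/2 + sqrt(17)/2) = ((-133 - 1*1/133) - 20602) + (-23/2 + sqrt(17)/2) = ((-133 - 1/133) - 20602) + (-23/2 + sqrt(17)/2) = (-17690/133 - 20602) + (-23/2 + sqrt(17)/2) = -2757756/133 + (-23/2 + sqrt(17)/2) = -5518571/266 + sqrt(17)/2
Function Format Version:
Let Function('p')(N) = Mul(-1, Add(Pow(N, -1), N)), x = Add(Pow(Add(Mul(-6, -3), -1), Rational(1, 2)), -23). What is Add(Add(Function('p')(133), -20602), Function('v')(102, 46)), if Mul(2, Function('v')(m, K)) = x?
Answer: Add(Rational(-5518571, 266), Mul(Rational(1, 2), Pow(17, Rational(1, 2)))) ≈ -20744.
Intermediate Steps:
x = Add(-23, Pow(17, Rational(1, 2))) (x = Add(Pow(Add(18, -1), Rational(1, 2)), -23) = Add(Pow(17, Rational(1, 2)), -23) = Add(-23, Pow(17, Rational(1, 2))) ≈ -18.877)
Function('v')(m, K) = Add(Rational(-23, 2), Mul(Rational(1, 2), Pow(17, Rational(1, 2)))) (Function('v')(m, K) = Mul(Rational(1, 2), Add(-23, Pow(17, Rational(1, 2)))) = Add(Rational(-23, 2), Mul(Rational(1, 2), Pow(17, Rational(1, 2)))))
Function('p')(N) = Add(Mul(-1, N), Mul(-1, Pow(N, -1))) (Function('p')(N) = Mul(-1, Add(N, Pow(N, -1))) = Add(Mul(-1, N), Mul(-1, Pow(N, -1))))
Add(Add(Function('p')(133), -20602), Function('v')(102, 46)) = Add(Add(Add(Mul(-1, 133), Mul(-1, Pow(133, -1))), -20602), Add(Rational(-23, 2), Mul(Rational(1, 2), Pow(17, Rational(1, 2))))) = Add(Add(Add(-133, Mul(-1, Rational(1, 133))), -20602), Add(Rational(-23, 2), Mul(Rational(1, 2), Pow(17, Rational(1, 2))))) = Add(Add(Add(-133, Rational(-1, 133)), -20602), Add(Rational(-23, 2), Mul(Rational(1, 2), Pow(17, Rational(1, 2))))) = Add(Add(Rational(-17690, 133), -20602), Add(Rational(-23, 2), Mul(Rational(1, 2), Pow(17, Rational(1, 2))))) = Add(Rational(-2757756, 133), Add(Rational(-23, 2), Mul(Rational(1, 2), Pow(17, Rational(1, 2))))) = Add(Rational(-5518571, 266), Mul(Rational(1, 2), Pow(17, Rational(1, 2))))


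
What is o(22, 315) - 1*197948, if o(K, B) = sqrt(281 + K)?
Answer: -197948 + sqrt(303) ≈ -1.9793e+5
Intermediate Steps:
o(22, 315) - 1*197948 = sqrt(281 + 22) - 1*197948 = sqrt(303) - 197948 = -197948 + sqrt(303)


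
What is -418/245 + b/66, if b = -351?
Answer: -37861/5390 ≈ -7.0243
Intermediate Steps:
-418/245 + b/66 = -418/245 - 351/66 = -418*1/245 - 351*1/66 = -418/245 - 117/22 = -37861/5390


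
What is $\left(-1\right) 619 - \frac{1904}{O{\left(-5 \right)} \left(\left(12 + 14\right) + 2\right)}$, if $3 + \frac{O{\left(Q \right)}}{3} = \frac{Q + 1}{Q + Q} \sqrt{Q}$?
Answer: $\frac{- 5503 \sqrt{5} + 3714 i}{3 \left(- 2 i + 3 \sqrt{5}\right)} \approx -612.06 + 2.0687 i$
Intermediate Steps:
$O{\left(Q \right)} = -9 + \frac{3 \left(1 + Q\right)}{2 \sqrt{Q}}$ ($O{\left(Q \right)} = -9 + 3 \frac{Q + 1}{Q + Q} \sqrt{Q} = -9 + 3 \frac{1 + Q}{2 Q} \sqrt{Q} = -9 + 3 \frac{1 + Q}{2 \sqrt{Q}} = -9 + \frac{3 \left(1 + Q\right)}{2 \sqrt{Q}}$)
$\left(-1\right) 619 - \frac{1904}{O{\left(-5 \right)} \left(\left(12 + 14\right) + 2\right)} = \left(-1\right) 619 - \frac{1904}{\frac{3 \left(1 - 5 - 6 \sqrt{-5}\right)}{2 i \sqrt{5}} \left(\left(12 + 14\right) + 2\right)} = -619 - \frac{1904}{\frac{3 \left(- \frac{i \sqrt{5}}{5}\right) \left(1 - 5 - 6 i \sqrt{5}\right)}{2} \left(26 + 2\right)} = -619 - \frac{1904}{\frac{3 \left(- \frac{i \sqrt{5}}{5}\right) \left(1 - 5 - 6 i \sqrt{5}\right)}{2} \cdot 28} = -619 - \frac{1904}{\frac{3 \left(- \frac{i \sqrt{5}}{5}\right) \left(-4 - 6 i \sqrt{5}\right)}{2} \cdot 28} = -619 - \frac{1904}{- \frac{3 i \sqrt{5} \left(-4 - 6 i \sqrt{5}\right)}{10} \cdot 28} = -619 - \frac{1904}{\left(- \frac{42}{5}\right) i \sqrt{5} \left(-4 - 6 i \sqrt{5}\right)} = -619 - 1904 \frac{i \sqrt{5}}{42 \left(-4 - 6 i \sqrt{5}\right)} = -619 - \frac{136 i \sqrt{5}}{3 \left(-4 - 6 i \sqrt{5}\right)}$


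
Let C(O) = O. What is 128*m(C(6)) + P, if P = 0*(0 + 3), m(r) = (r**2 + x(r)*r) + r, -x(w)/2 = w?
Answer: -3840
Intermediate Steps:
x(w) = -2*w
m(r) = r - r**2 (m(r) = (r**2 + (-2*r)*r) + r = (r**2 - 2*r**2) + r = -r**2 + r = r - r**2)
P = 0 (P = 0*3 = 0)
128*m(C(6)) + P = 128*(6*(1 - 1*6)) + 0 = 128*(6*(1 - 6)) + 0 = 128*(6*(-5)) + 0 = 128*(-30) + 0 = -3840 + 0 = -3840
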